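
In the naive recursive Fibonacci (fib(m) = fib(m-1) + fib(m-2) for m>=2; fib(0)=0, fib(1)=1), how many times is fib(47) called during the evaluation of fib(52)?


Let N(m) = number of times fib(m) is called while evaluating fib(52).
N(52) = 1 (the initial call).
N(51) = 1 (only fib(52) calls it).
For 1 <= m <= 50: fib(m) is called by fib(m+1) and fib(m+2), so
  N(m) = N(m+1) + N(m+2).
fib(0) is called only by fib(2), so N(0) = N(2).
Walk down from m=52:
  N(52)=1, N(51)=1, N(50)=2, N(49)=3, N(48)=5, N(47)=8
N(47) = 8


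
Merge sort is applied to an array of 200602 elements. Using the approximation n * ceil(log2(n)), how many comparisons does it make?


Merge sort divides the array into halves recursively.
Number of levels = ceil(log2(200602)) = 18
At each level, approximately n = 200602 comparisons are needed for merging.
Total comparisons ~ n * ceil(log2(n)) = 200602 * 18 = 3610836


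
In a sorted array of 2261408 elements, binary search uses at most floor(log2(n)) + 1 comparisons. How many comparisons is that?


Halving sequence: 2261408 -> 1130704 -> 565352 -> 282676 -> 141338 -> 70669 -> 35334 -> 17667 -> 8833 -> 4416 -> 2208 -> 1104 -> 552 -> 276 -> 138 -> 69 -> 34 -> 17 -> 8 -> 4 -> 2 -> 1
Number of halvings = 21
Max comparisons = 21 + 1 = 22


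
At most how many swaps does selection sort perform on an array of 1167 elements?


Each of the 1166 passes places one element in its final position.
Pass 1: swap minimum into position 0
Pass 2: swap minimum of remaining into position 1
...
Pass 1166: last two elements, one swap
Maximum swaps = 1167 - 1 = 1166


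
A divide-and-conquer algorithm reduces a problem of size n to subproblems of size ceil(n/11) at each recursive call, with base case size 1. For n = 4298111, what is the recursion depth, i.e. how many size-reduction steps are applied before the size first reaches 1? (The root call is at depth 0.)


Each step divides the size by 11 (rounding up); after k steps the size is ceil(n/11^k), which equals 1 exactly when 11^k >= n.
So the depth is the smallest k with 11^k >= 4298111, i.e. ceil(log_11(4298111)).
11^6 = 1771561 < 4298111 <= 19487171 = 11^7
Recursion depth = 7


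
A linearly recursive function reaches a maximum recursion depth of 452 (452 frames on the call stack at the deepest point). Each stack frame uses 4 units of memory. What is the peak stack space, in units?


Maximum recursion depth = 452 frames
Memory per frame = 4 units
Total stack space = depth * frame_size
= 452 * 4 = 1808


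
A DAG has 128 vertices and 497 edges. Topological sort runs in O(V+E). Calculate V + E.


V = 128 (vertex processing)
E = 497 (edge processing)
V + E = 128 + 497 = 625


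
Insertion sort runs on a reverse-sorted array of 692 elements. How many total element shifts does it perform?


Sum of shifts = 1 + 2 + 3 + ... + 691
= 692 * 691 / 2
= 478172 / 2
= 239086


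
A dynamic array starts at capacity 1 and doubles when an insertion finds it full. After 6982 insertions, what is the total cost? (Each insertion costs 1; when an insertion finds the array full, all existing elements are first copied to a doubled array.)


Insertion cost: 6982 (one per element)
Resizes occur just before inserting elements 2, 3, 5, 9, ...
Elements copied at each resize: 1 + 2 + 4 + 8 + 16 + 32 + 64 + 128 + 256 + 512 + 1024 + 2048 + 4096
Sum of copies = 8191 (geometric series: 2^k - 1)
Total = 6982 + 8191 = 15173


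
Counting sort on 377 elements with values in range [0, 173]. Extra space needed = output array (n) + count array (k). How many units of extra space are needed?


Output array size: 377 (to store sorted result)
Count array size: 174 (one slot per possible value, range 0 to 173)
Total extra space = 377 + 174 = 551


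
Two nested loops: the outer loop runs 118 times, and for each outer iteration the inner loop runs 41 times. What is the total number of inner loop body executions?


Outer loop: 118 iterations
Inner loop: 41 iterations per outer iteration
Total = 118 * 41 = 4838


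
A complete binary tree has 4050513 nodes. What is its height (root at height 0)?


In a complete binary tree, level k holds nodes 2^k .. 2^(k+1)-1 (1-indexed).
Height = floor(log2(n)) = floor(log2(4050513)) = 21
Check: 2^21 = 2097152 <= 4050513 < 4194304 = 2^22


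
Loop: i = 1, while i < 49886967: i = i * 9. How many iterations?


i multiplies by 9 each step:
i = 1 -> 9 -> 81 -> 729 -> 6561 -> 59049 -> 531441 -> 4782969 -> 43046721 -> 387420489 (stop)
Iterations = ceil(log_9(49886967)) = 9


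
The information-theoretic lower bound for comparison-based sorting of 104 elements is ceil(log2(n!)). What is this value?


A binary decision tree of height h has at most 2^h leaves and needs at least n! of them, so h >= ceil(log2(n!)).
104! is far too large to multiply out, so use Stirling's series:
  ln(n!) ~ n ln n - n + (1/2) ln(2 pi n) + 1/(12n)  (error below 1/(360 n^3), negligible here)
  ln(104) = 4.6443909
  n ln n = 104 * 4.6443909 = 483.0167
  (1/2) ln(2 pi * 104) = (1/2) ln(653.4513) = 3.2411
  1/(12*104) = 0.0008
  ln(104!) ~ 483.0167 - 104 + 3.2411 + 0.0008 = 382.2586
Convert to base 2: log2(104!) = 382.2586 / ln 2 = 382.2586 / 0.69314718 = 551.4826
ceil(551.4826) = 552


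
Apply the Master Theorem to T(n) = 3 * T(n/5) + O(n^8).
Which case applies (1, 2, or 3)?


The Master Theorem: T(n) = a*T(n/b) + O(n^c)
  a = 3, b = 5, c = 8
log_b(a) = log_5(3) ~ 0.683
Compare b^c with a: 5^8 = 390625 > 3, so c > log_b(a).
Since c > log_b(a), Case 3 applies.
T(n) = O(n^8)
Master Theorem case = 3


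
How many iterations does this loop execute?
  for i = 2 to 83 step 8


The loop variable i takes values starting at 2 and increments by 8 each iteration.
Sequence: i = 2, 10, 18, 26, 34, 42, 50, 58, 66, ...
The upper bound 83 is inclusive, so the count is floor((last - first) / step) + 1:
floor((83 - 2) / 8) + 1 = floor(81/8) + 1 = 10 + 1 = 11


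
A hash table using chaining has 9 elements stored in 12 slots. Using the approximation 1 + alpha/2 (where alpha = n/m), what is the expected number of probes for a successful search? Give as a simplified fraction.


Load factor alpha = n/m = 9/12
Expected probes = 1 + alpha/2 = 1 + 9/(2*12)
= 1 + 9/24
= 24/24 + 9/24
= 33/24
Simplify: 11/8


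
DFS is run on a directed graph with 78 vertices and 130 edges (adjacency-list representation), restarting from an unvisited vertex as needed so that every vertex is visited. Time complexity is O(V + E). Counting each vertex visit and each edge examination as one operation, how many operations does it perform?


A full DFS traversal processes each vertex exactly once (push/pop on stack).
Each directed edge is examined once.
V = 78, E = 130
V + E = 208


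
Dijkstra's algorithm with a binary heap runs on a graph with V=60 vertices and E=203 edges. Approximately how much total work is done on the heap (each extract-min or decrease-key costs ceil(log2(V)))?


Dijkstra with a binary heap: each vertex is extracted once, each edge may relax once.
Each heap operation costs O(log V).
V + E = 60 + 203 = 263
ceil(log2(60)) = 6 (since 2^5 = 32 < 60 <= 64 = 2^6)
Total heap work = (V+E) * ceil(log2(V)) = 263 * 6 = 1578


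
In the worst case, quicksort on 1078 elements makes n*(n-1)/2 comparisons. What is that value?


Sum of comparisons per partition:
1077 + 1076 + ... + 1 + 0
= 1078 * (1078 - 1) / 2
= 1078 * 1077 / 2
= 580503


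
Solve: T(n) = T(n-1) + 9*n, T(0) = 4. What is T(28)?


Expanding the recurrence:
T(28) = T(27) + 9*28
       = T(26) + 9*27 + 9*28
       ...
       = T(0) + 9*(1 + 2 + ... + 28)
       = 4 + 9 * 28*29/2
       = 4 + 9 * 406
       = 4 + 3654 = 3658


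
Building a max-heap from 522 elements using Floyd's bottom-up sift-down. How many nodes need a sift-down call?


In a heap of 522 elements (0-indexed array):
  Last element index: 521
  Parent of last element: floor((521 - 1) / 2) = 260
  Internal nodes: indices 0 to 260
  Count = floor(522/2) = 261


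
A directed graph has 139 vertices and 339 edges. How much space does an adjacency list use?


Adjacency list: one list head per vertex + one entry per edge
Vertex heads: 139
Edge entries: 339
Total = 139 + 339 = 478


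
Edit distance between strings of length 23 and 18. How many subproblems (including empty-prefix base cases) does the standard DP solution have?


The table includes base cases (empty prefixes).
Rows: (m+1) = 24
Columns: (n+1) = 19
Total = 24 * 19 = 456


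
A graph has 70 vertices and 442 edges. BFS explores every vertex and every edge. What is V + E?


A full BFS traversal dequeues each vertex once and examines each edge once.
Vertex visits: 70
Edge visits: 442
V + E = 70 + 442 = 512


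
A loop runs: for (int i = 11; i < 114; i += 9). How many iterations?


Loop starts at i = 11, increments by 9, stops when i >= 114.
Number of iterations = ceil((114 - 11) / 9)
= ceil(103 / 9)
= 12


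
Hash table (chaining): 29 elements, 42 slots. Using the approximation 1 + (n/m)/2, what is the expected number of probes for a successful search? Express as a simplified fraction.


Computing expected probes:
alpha = 29/42
= 1 + alpha/2
= 1 + 29/(2*42)
= (2*42 + 29) / (2*42)
= 113/84


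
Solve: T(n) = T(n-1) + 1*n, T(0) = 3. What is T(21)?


Expanding the recurrence:
T(21) = T(20) + 1*21
       = T(19) + 1*20 + 1*21
       ...
       = T(0) + 1*(1 + 2 + ... + 21)
       = 3 + 1 * 21*22/2
       = 3 + 1 * 231
       = 3 + 231 = 234


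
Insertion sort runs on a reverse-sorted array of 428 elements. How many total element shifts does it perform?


Sum of shifts = 1 + 2 + 3 + ... + 427
= 428 * 427 / 2
= 182756 / 2
= 91378


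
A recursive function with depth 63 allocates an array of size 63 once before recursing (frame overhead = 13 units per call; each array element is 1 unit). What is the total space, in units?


Array allocation: 63 units (allocated once)
Stack frames: 63 deep * 13 per frame = 819 units
Total = 63 + 819 = 882


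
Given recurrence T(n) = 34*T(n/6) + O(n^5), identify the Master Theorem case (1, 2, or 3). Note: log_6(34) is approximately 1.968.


Master Theorem parameters: a=34, b=6, c=5
log_b(a) = 1.968
Compare b^c with a: 6^5 = 7776 > 34, so c > log_b(a).
Comparing c=5 vs log_b(a)=1.968:
5 > 1.968 => Case 3
Result: T(n) = O(n^5)
Master Theorem case = 3


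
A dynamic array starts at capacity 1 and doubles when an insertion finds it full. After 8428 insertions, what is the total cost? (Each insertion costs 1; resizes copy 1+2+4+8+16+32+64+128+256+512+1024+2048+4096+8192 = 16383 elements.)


Insertion cost: 8428 (one per element)
Resizes occur just before inserting elements 2, 3, 5, 9, ...
Elements copied at each resize: 1 + 2 + 4 + 8 + 16 + 32 + 64 + 128 + 256 + 512 + 1024 + 2048 + 4096 + 8192
Sum of copies = 16383 (geometric series: 2^k - 1)
Total = 8428 + 16383 = 24811


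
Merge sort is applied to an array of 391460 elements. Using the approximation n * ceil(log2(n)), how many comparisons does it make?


Merge sort divides the array into halves recursively.
Number of levels = ceil(log2(391460)) = 19
At each level, approximately n = 391460 comparisons are needed for merging.
Total comparisons ~ n * ceil(log2(n)) = 391460 * 19 = 7437740


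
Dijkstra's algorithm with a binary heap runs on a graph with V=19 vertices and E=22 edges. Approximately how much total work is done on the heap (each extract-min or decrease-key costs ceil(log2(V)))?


Dijkstra with a binary heap: each vertex is extracted once, each edge may relax once.
Each heap operation costs O(log V).
V + E = 19 + 22 = 41
ceil(log2(19)) = 5 (since 2^4 = 16 < 19 <= 32 = 2^5)
Total heap work = (V+E) * ceil(log2(V)) = 41 * 5 = 205


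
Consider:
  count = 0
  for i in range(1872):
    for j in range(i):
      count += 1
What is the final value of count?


For each i, the inner loop runs i times:
  i=0: inner runs 0 times
  i=1: inner runs 1 time
  i=2: inner runs 2 times
  i=3: inner runs 3 times
  i=4: inner runs 4 times
  i=5: inner runs 5 times
  i=6: inner runs 6 times
  i=7: inner runs 7 times
  ...
Total = 0 + 1 + 2 + ... + 1871 = 1872*(1872-1)/2 = 1751256


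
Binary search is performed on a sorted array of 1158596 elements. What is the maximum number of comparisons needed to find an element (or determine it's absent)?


Binary search halves the search space each comparison:
  Step 1: search space = 1158596 -> 579298
  Step 2: search space = 579298 -> 289649
  Step 3: search space = 289649 -> 144824
  Step 4: search space = 144824 -> 72412
  Step 5: search space = 72412 -> 36206
  Step 6: search space = 36206 -> 18103
  Step 7: search space = 18103 -> 9051
  Step 8: search space = 9051 -> 4525
  Step 9: search space = 4525 -> 2262
  Step 10: search space = 2262 -> 1131
  Step 11: search space = 1131 -> 565
  Step 12: search space = 565 -> 282
  Step 13: search space = 282 -> 141
  Step 14: search space = 141 -> 70
  Step 15: search space = 70 -> 35
  Step 16: search space = 35 -> 17
  Step 17: search space = 17 -> 8
  Step 18: search space = 8 -> 4
  Step 19: search space = 4 -> 2
  Step 20: search space = 2 -> 1
  Step 21: search space = 1 (final check)
Maximum comparisons = floor(log2(1158596)) + 1 = 20 + 1 = 21


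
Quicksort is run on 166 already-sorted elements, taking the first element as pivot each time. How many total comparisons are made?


Sum of comparisons per partition:
165 + 164 + ... + 1 + 0
= 166 * (166 - 1) / 2
= 166 * 165 / 2
= 13695


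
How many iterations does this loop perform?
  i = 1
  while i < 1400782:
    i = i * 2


The loop variable doubles each iteration:
i = 1 -> 2 -> 4 -> 8 -> 16 -> 32 -> 64 -> 128 -> 256 -> 512 -> 1024 -> 2048 -> 4096 -> 8192 -> 16384 -> 32768 -> 65536 -> 131072 -> 262144 -> 524288 -> 1048576 -> 2097152 (stop, 2097152 >= 1400782)
Number of doublings = ceil(log2(1400782)) = 21


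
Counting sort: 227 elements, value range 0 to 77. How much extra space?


n = 227 (output array)
k = 78 (count array for 78 distinct values)
Extra space = 227 + 78 = 305


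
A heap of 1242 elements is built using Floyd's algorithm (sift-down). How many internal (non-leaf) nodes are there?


Leaf nodes occupy roughly half the array.
Sift-down is called for each internal node, starting from the last one.
Internal nodes = floor(n/2) = floor(1242/2) = 621


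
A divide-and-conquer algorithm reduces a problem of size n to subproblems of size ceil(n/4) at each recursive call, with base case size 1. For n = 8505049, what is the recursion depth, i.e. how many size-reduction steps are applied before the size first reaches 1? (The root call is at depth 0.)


Each step divides the size by 4 (rounding up); after k steps the size is ceil(n/4^k), which equals 1 exactly when 4^k >= n.
So the depth is the smallest k with 4^k >= 8505049, i.e. ceil(log_4(8505049)).
4^11 = 4194304 < 8505049 <= 16777216 = 4^12
Recursion depth = 12


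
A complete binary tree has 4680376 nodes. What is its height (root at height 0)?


In a complete binary tree, level k holds nodes 2^k .. 2^(k+1)-1 (1-indexed).
Height = floor(log2(n)) = floor(log2(4680376)) = 22
Check: 2^22 = 4194304 <= 4680376 < 8388608 = 2^23


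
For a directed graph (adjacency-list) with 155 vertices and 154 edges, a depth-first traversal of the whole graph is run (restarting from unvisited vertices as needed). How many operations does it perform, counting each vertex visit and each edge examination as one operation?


A full DFS traversal visits each vertex once and examines each edge once.
V = 155
E = 154
Sum = 155 + 154 = 309


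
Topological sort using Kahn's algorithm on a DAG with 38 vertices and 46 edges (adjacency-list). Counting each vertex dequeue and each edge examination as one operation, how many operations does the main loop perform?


Kahn's algorithm:
  1. Compute in-degrees: O(V + E)
  2. Process queue: each vertex dequeued once (O(V))
     each edge examined once (O(E))
Total = V + E = 38 + 46 = 84


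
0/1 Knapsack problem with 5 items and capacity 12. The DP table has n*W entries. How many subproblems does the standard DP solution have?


The DP table is indexed by (item, capacity).
Rows: 5 items
Columns: 12 capacity values (1 to W)
Total subproblems = 5 * 12 = 60


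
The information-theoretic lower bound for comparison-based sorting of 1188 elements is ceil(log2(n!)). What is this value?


A binary decision tree of height h has at most 2^h leaves and needs at least n! of them, so h >= ceil(log2(n!)).
1188! is far too large to multiply out, so use Stirling's series:
  ln(n!) ~ n ln n - n + (1/2) ln(2 pi n) + 1/(12n)  (error below 1/(360 n^3), negligible here)
  ln(1188) = 7.0800265
  n ln n = 1188 * 7.0800265 = 8411.0715
  (1/2) ln(2 pi * 1188) = (1/2) ln(7464.4241) = 4.4590
  1/(12*1188) = 0.0001
  ln(1188!) ~ 8411.0715 - 1188 + 4.4590 + 0.0001 = 7227.5306
Convert to base 2: log2(1188!) = 7227.5306 / ln 2 = 7227.5306 / 0.69314718 = 10427.1226
ceil(10427.1226) = 10428


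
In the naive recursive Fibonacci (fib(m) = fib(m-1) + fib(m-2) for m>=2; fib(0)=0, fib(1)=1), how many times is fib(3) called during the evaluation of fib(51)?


Let N(m) = number of times fib(m) is called while evaluating fib(51).
N(51) = 1 (the initial call).
N(50) = 1 (only fib(51) calls it).
For 1 <= m <= 49: fib(m) is called by fib(m+1) and fib(m+2), so
  N(m) = N(m+1) + N(m+2).
fib(0) is called only by fib(2), so N(0) = N(2).
Walk down from m=51:
  N(51)=1, N(50)=1, N(49)=2, N(48)=3, N(47)=5, N(46)=8, N(45)=13, N(44)=21, N(43)=34, N(42)=55, N(41)=89, N(40)=144, N(39)=233, N(38)=377, N(37)=610, N(36)=987, N(35)=1597, N(34)=2584, N(33)=4181, N(32)=6765, N(31)=10946, N(30)=17711, N(29)=28657, N(28)=46368, N(27)=75025, N(26)=121393, N(25)=196418, N(24)=317811, N(23)=514229, N(22)=832040, N(21)=1346269, N(20)=2178309, N(19)=3524578, N(18)=5702887, N(17)=9227465, N(16)=14930352, N(15)=24157817, N(14)=39088169, N(13)=63245986, N(12)=102334155, N(11)=165580141, N(10)=267914296, N(9)=433494437, N(8)=701408733, N(7)=1134903170, N(6)=1836311903, N(5)=2971215073, N(4)=4807526976, N(3)=7778742049
N(3) = 7778742049


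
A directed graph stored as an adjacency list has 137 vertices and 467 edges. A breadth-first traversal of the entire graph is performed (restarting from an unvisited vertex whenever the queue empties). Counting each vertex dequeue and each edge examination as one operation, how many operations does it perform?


A full BFS traversal dequeues each vertex once and examines each edge once.
Vertex visits: 137
Edge visits: 467
V + E = 137 + 467 = 604


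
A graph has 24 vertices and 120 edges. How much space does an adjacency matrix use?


Adjacency matrix: V x V grid of entries
Space = V^2 = 24^2 = 24 * 24 = 576


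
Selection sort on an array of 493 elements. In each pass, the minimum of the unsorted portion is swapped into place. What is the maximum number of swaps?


Selection sort performs one swap per pass:
  Pass 1: find min in positions 0 to 492, swap with position 0
  Pass 2: find min in positions 1 to 492, swap with position 1
  Pass 3: find min in positions 2 to 492, swap with position 2
  Pass 4: find min in positions 3 to 492, swap with position 3
  Pass 5: find min in positions 4 to 492, swap with position 4
  ... (487 more passes)
Total passes (and swaps) = n - 1 = 493 - 1 = 492


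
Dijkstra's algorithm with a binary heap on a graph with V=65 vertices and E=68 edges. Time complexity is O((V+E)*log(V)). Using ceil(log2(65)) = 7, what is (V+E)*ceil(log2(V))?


Dijkstra with a binary heap: each vertex is extracted once, each edge may relax once.
Each heap operation costs O(log V).
V + E = 65 + 68 = 133
ceil(log2(65)) = 7 (since 2^6 = 64 < 65 <= 128 = 2^7)
Total heap work = (V+E) * ceil(log2(V)) = 133 * 7 = 931


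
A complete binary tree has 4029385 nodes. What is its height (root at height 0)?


In a complete binary tree, level k holds nodes 2^k .. 2^(k+1)-1 (1-indexed).
Height = floor(log2(n)) = floor(log2(4029385)) = 21
Check: 2^21 = 2097152 <= 4029385 < 4194304 = 2^22


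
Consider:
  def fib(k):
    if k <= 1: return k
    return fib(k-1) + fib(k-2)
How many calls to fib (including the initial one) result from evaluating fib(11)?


Let C(m) = total calls to evaluate fib(m). Then C(0)=C(1)=1, and
C(m) = 1 + C(m-1) + C(m-2) for m >= 2.
Build the table (each entry = 1 + previous two):
  C(0) = 1
  C(1) = 1
  C(2) = 1 + 1 + 1 = 3
  C(3) = 1 + 3 + 1 = 5
  C(4) = 1 + 5 + 3 = 9
  C(5) = 1 + 9 + 5 = 15
  C(6) = 1 + 15 + 9 = 25
  C(7) = 1 + 25 + 15 = 41
  C(8) = 1 + 41 + 25 = 67
  C(9) = 1 + 67 + 41 = 109
  C(10) = 1 + 109 + 67 = 177
  C(11) = 1 + 177 + 109 = 287
Total calls for fib(11) = 287


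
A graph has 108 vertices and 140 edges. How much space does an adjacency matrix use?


Adjacency matrix: V x V grid of entries
Space = V^2 = 108^2 = 108 * 108 = 11664


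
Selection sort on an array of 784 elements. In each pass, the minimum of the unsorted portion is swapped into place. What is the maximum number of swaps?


Selection sort performs one swap per pass:
  Pass 1: find min in positions 0 to 783, swap with position 0
  Pass 2: find min in positions 1 to 783, swap with position 1
  Pass 3: find min in positions 2 to 783, swap with position 2
  Pass 4: find min in positions 3 to 783, swap with position 3
  Pass 5: find min in positions 4 to 783, swap with position 4
  ... (778 more passes)
Total passes (and swaps) = n - 1 = 784 - 1 = 783


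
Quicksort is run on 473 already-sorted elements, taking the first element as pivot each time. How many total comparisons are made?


Sum of comparisons per partition:
472 + 471 + ... + 1 + 0
= 473 * (473 - 1) / 2
= 473 * 472 / 2
= 111628


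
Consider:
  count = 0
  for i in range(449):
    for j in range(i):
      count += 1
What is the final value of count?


For each i, the inner loop runs i times:
  i=0: inner runs 0 times
  i=1: inner runs 1 time
  i=2: inner runs 2 times
  i=3: inner runs 3 times
  i=4: inner runs 4 times
  i=5: inner runs 5 times
  i=6: inner runs 6 times
  i=7: inner runs 7 times
  ...
Total = 0 + 1 + 2 + ... + 448 = 449*(449-1)/2 = 100576


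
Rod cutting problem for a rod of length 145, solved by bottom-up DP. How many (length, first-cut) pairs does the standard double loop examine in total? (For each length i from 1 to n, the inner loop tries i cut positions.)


For each subproblem length i = 1..145, the inner loop considers i possible first cuts.
Total = 1 + 2 + ... + 145
= 145*(145+1)/2
= 145*146/2 = 10585


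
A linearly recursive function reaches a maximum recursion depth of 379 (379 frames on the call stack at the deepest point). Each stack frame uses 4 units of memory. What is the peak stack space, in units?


Maximum recursion depth = 379 frames
Memory per frame = 4 units
Total stack space = depth * frame_size
= 379 * 4 = 1516


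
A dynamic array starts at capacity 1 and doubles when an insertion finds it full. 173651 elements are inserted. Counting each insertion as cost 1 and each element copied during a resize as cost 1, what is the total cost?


n = 173651
Insertion costs: 173651
Resizes copy 1, 2, 4, ... up to the largest power of 2 that is <= n-1 = 173650, i.e. 131072.
Copy costs = 1 + 2 + 4 + 8 + 16 + 32 + 64 + 128 + 256 + 512 + 1024 + 2048 + 4096 + 8192 + 16384 + 32768 + 65536 + 131072 = 262143
Total = 173651 + 262143 = 435794


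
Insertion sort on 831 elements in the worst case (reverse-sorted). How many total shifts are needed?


In the worst case (reverse-sorted), each element shifts past all previous:
  Element 1: 1 shifts
  Element 2: 2 shifts
  Element 3: 3 shifts
  Element 4: 4 shifts
  Element 5: 5 shifts
  ...
  Element 830: 830 shifts
Total = 1 + 2 + ... + 830
= 831*(831-1)/2 = 344865


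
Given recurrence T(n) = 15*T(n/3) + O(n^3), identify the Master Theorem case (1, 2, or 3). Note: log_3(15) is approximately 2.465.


Master Theorem parameters: a=15, b=3, c=3
log_b(a) = 2.465
Compare b^c with a: 3^3 = 27 > 15, so c > log_b(a).
Comparing c=3 vs log_b(a)=2.465:
3 > 2.465 => Case 3
Result: T(n) = O(n^3)
Master Theorem case = 3


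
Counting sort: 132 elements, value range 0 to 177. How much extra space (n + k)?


n = 132 (output array)
k = 178 (count array for 178 distinct values)
Extra space = 132 + 178 = 310


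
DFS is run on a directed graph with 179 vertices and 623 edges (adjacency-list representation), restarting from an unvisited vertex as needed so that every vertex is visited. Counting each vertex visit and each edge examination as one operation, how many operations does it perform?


A full DFS traversal processes each vertex exactly once (push/pop on stack).
Each directed edge is examined once.
V = 179, E = 623
V + E = 802


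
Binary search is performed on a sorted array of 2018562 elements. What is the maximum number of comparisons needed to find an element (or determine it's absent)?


Binary search halves the search space each comparison:
  Step 1: search space = 2018562 -> 1009281
  Step 2: search space = 1009281 -> 504640
  Step 3: search space = 504640 -> 252320
  Step 4: search space = 252320 -> 126160
  Step 5: search space = 126160 -> 63080
  Step 6: search space = 63080 -> 31540
  Step 7: search space = 31540 -> 15770
  Step 8: search space = 15770 -> 7885
  Step 9: search space = 7885 -> 3942
  Step 10: search space = 3942 -> 1971
  Step 11: search space = 1971 -> 985
  Step 12: search space = 985 -> 492
  Step 13: search space = 492 -> 246
  Step 14: search space = 246 -> 123
  Step 15: search space = 123 -> 61
  Step 16: search space = 61 -> 30
  Step 17: search space = 30 -> 15
  Step 18: search space = 15 -> 7
  Step 19: search space = 7 -> 3
  Step 20: search space = 3 -> 1
  Step 21: search space = 1 (final check)
Maximum comparisons = floor(log2(2018562)) + 1 = 20 + 1 = 21


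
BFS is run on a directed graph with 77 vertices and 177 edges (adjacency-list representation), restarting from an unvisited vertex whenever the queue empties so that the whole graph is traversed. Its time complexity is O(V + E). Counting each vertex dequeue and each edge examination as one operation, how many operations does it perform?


A full BFS traversal dequeues each vertex exactly once and examines each directed edge exactly once.
V = 77 (vertex processing cost)
E = 177 (edge examination cost)
Total operations proportional to V + E = 77 + 177 = 254


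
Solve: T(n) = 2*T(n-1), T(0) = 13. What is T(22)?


Unrolling:
T(22) = 2*T(21) = 2^2*T(20) = ... = 2^22*T(0)
= 2^22 * 13
= 4194304 * 13 = 54525952


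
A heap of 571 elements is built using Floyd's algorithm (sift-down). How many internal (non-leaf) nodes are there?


Leaf nodes occupy roughly half the array.
Sift-down is called for each internal node, starting from the last one.
Internal nodes = floor(n/2) = floor(571/2) = 285


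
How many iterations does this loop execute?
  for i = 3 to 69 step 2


The loop variable i takes values starting at 3 and increments by 2 each iteration.
Sequence: i = 3, 5, 7, 9, 11, 13, 15, 17, 19, ...
The upper bound 69 is inclusive, so the count is floor((last - first) / step) + 1:
floor((69 - 3) / 2) + 1 = floor(66/2) + 1 = 33 + 1 = 34


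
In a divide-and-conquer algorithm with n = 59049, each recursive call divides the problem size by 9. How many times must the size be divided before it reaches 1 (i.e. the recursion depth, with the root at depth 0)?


Number of divisions = log_9(59049)
Sizes: 59049 -> 6561 -> 729 -> 81 -> 9 -> 1 (5 divisions)
Recursion depth = 5


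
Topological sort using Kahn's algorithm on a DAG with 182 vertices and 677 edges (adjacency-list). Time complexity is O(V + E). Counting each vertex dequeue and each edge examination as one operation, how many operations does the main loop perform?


Kahn's algorithm:
  1. Compute in-degrees: O(V + E)
  2. Process queue: each vertex dequeued once (O(V))
     each edge examined once (O(E))
Total = V + E = 182 + 677 = 859


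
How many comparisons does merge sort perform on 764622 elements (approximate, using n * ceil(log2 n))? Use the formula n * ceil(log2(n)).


Recursion depth: ceil(log2(764622)) = 20
Each recursion level merges n = 764622 elements
Total = 764622 * 20 = 15292440


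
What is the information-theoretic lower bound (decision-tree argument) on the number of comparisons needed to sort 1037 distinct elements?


A binary decision tree of height h has at most 2^h leaves and needs at least n! of them, so h >= ceil(log2(n!)).
1037! is far too large to multiply out, so use Stirling's series:
  ln(n!) ~ n ln n - n + (1/2) ln(2 pi n) + 1/(12n)  (error below 1/(360 n^3), negligible here)
  ln(1037) = 6.9440872
  n ln n = 1037 * 6.9440872 = 7201.0184
  (1/2) ln(2 pi * 1037) = (1/2) ln(6515.6632) = 4.3910
  1/(12*1037) = 0.0001
  ln(1037!) ~ 7201.0184 - 1037 + 4.3910 + 0.0001 = 6168.4095
Convert to base 2: log2(1037!) = 6168.4095 / ln 2 = 6168.4095 / 0.69314718 = 8899.1338
ceil(8899.1338) = 8900


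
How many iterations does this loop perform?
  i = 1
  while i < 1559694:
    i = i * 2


The loop variable doubles each iteration:
i = 1 -> 2 -> 4 -> 8 -> 16 -> 32 -> 64 -> 128 -> 256 -> 512 -> 1024 -> 2048 -> 4096 -> 8192 -> 16384 -> 32768 -> 65536 -> 131072 -> 262144 -> 524288 -> 1048576 -> 2097152 (stop, 2097152 >= 1559694)
Number of doublings = ceil(log2(1559694)) = 21


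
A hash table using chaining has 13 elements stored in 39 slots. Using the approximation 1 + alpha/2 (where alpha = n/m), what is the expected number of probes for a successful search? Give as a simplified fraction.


Load factor alpha = n/m = 13/39
Expected probes = 1 + alpha/2 = 1 + 13/(2*39)
= 1 + 13/78
= 78/78 + 13/78
= 91/78
Simplify: 7/6


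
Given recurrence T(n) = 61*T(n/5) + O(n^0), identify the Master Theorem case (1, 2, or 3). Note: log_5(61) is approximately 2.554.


Master Theorem parameters: a=61, b=5, c=0
log_b(a) = 2.554
Compare b^c with a: 5^0 = 1 < 61, so c < log_b(a).
Comparing c=0 vs log_b(a)=2.554:
0 < 2.554 => Case 1
Result: T(n) = O(n^(log_5 61)) ~ O(n^2.554)
Master Theorem case = 1


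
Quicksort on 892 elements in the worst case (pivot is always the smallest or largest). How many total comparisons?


In the worst case, each partition step picks the worst pivot:
  Partition 1: 891 comparisons (n-1 elements to compare)
  Partition 2: 890 comparisons
  Partition 3: 889 comparisons
  Partition 4: 888 comparisons
  Partition 5: 887 comparisons
  ...
  Last partition: 0 comparisons
Total = (n-1) + (n-2) + ... + 1 + 0 = n*(n-1)/2
= 892*891/2 = 397386


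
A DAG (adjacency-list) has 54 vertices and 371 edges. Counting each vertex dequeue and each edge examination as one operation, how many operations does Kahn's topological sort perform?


V = 54 (vertex processing)
E = 371 (edge processing)
V + E = 54 + 371 = 425


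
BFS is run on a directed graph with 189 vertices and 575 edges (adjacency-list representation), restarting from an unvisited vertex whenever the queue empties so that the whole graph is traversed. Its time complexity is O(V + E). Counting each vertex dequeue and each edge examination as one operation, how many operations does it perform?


A full BFS traversal dequeues each vertex exactly once and examines each directed edge exactly once.
V = 189 (vertex processing cost)
E = 575 (edge examination cost)
Total operations proportional to V + E = 189 + 575 = 764


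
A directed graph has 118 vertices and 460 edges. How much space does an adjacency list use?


Adjacency list: one list head per vertex + one entry per edge
Vertex heads: 118
Edge entries: 460
Total = 118 + 460 = 578


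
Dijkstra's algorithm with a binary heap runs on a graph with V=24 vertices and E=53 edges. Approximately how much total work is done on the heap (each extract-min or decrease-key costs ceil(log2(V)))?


Dijkstra with a binary heap: each vertex is extracted once, each edge may relax once.
Each heap operation costs O(log V).
V + E = 24 + 53 = 77
ceil(log2(24)) = 5 (since 2^4 = 16 < 24 <= 32 = 2^5)
Total heap work = (V+E) * ceil(log2(V)) = 77 * 5 = 385


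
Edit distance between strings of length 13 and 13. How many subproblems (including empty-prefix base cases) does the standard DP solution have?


The table includes base cases (empty prefixes).
Rows: (m+1) = 14
Columns: (n+1) = 14
Total = 14 * 14 = 196


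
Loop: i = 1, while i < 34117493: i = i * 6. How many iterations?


i multiplies by 6 each step:
i = 1 -> 6 -> 36 -> 216 -> 1296 -> 7776 -> 46656 -> 279936 -> 1679616 -> 10077696 -> 60466176 (stop)
Iterations = ceil(log_6(34117493)) = 10


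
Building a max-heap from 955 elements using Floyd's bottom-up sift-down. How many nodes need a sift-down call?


In a heap of 955 elements (0-indexed array):
  Last element index: 954
  Parent of last element: floor((954 - 1) / 2) = 476
  Internal nodes: indices 0 to 476
  Count = floor(955/2) = 477


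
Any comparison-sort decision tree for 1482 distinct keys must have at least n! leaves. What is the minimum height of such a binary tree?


A binary decision tree of height h has at most 2^h leaves and needs at least n! of them, so h >= ceil(log2(n!)).
1482! is far too large to multiply out, so use Stirling's series:
  ln(n!) ~ n ln n - n + (1/2) ln(2 pi n) + 1/(12n)  (error below 1/(360 n^3), negligible here)
  ln(1482) = 7.3011478
  n ln n = 1482 * 7.3011478 = 10820.3010
  (1/2) ln(2 pi * 1482) = (1/2) ln(9311.6806) = 4.5695
  1/(12*1482) = 0.0001
  ln(1482!) ~ 10820.3010 - 1482 + 4.5695 + 0.0001 = 9342.8706
Convert to base 2: log2(1482!) = 9342.8706 / ln 2 = 9342.8706 / 0.69314718 = 13478.9131
ceil(13478.9131) = 13479


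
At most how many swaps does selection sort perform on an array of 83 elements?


Each of the 82 passes places one element in its final position.
Pass 1: swap minimum into position 0
Pass 2: swap minimum of remaining into position 1
...
Pass 82: last two elements, one swap
Maximum swaps = 83 - 1 = 82


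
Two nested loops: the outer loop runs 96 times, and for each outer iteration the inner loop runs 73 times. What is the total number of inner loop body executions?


Outer loop: 96 iterations
Inner loop: 73 iterations per outer iteration
Total = 96 * 73 = 7008


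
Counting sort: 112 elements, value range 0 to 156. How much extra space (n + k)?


n = 112 (output array)
k = 157 (count array for 157 distinct values)
Extra space = 112 + 157 = 269


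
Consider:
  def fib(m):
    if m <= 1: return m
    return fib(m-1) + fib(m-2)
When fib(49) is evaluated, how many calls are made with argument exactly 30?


Let N(m) = number of times fib(m) is called while evaluating fib(49).
N(49) = 1 (the initial call).
N(48) = 1 (only fib(49) calls it).
For 1 <= m <= 47: fib(m) is called by fib(m+1) and fib(m+2), so
  N(m) = N(m+1) + N(m+2).
fib(0) is called only by fib(2), so N(0) = N(2).
Walk down from m=49:
  N(49)=1, N(48)=1, N(47)=2, N(46)=3, N(45)=5, N(44)=8, N(43)=13, N(42)=21, N(41)=34, N(40)=55, N(39)=89, N(38)=144, N(37)=233, N(36)=377, N(35)=610, N(34)=987, N(33)=1597, N(32)=2584, N(31)=4181, N(30)=6765
N(30) = 6765


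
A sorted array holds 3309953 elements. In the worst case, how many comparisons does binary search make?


Halving sequence: 3309953 -> 1654976 -> 827488 -> 413744 -> 206872 -> 103436 -> 51718 -> 25859 -> 12929 -> 6464 -> 3232 -> 1616 -> 808 -> 404 -> 202 -> 101 -> 50 -> 25 -> 12 -> 6 -> 3 -> 1
Number of halvings = 21
Max comparisons = 21 + 1 = 22


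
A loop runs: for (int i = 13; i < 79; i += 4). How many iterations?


Loop starts at i = 13, increments by 4, stops when i >= 79.
Number of iterations = ceil((79 - 13) / 4)
= ceil(66 / 4)
= 17


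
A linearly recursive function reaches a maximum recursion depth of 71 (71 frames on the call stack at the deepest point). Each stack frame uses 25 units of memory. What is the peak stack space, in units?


Maximum recursion depth = 71 frames
Memory per frame = 25 units
Total stack space = depth * frame_size
= 71 * 25 = 1775


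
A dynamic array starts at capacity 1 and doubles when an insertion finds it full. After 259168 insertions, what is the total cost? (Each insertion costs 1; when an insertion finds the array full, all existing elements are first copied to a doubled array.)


Insertion cost: 259168 (one per element)
Resizes occur just before inserting elements 2, 3, 5, 9, ...
Elements copied at each resize: 1 + 2 + 4 + 8 + 16 + 32 + 64 + 128 + 256 + 512 + 1024 + 2048 + 4096 + 8192 + 16384 + 32768 + 65536 + 131072
Sum of copies = 262143 (geometric series: 2^k - 1)
Total = 259168 + 262143 = 521311


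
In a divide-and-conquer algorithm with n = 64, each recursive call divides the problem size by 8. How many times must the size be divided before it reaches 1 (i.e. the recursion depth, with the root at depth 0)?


Number of divisions = log_8(64)
Sizes: 64 -> 8 -> 1 (2 divisions)
Recursion depth = 2


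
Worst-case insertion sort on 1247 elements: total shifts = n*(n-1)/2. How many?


Sum of shifts = 1 + 2 + 3 + ... + 1246
= 1247 * 1246 / 2
= 1553762 / 2
= 776881


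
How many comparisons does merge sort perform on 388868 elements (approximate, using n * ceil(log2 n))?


Recursion depth: ceil(log2(388868)) = 19
Each recursion level merges n = 388868 elements
Total = 388868 * 19 = 7388492


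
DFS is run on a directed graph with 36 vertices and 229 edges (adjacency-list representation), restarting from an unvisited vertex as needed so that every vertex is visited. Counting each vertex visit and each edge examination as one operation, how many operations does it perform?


A full DFS traversal processes each vertex exactly once (push/pop on stack).
Each directed edge is examined once.
V = 36, E = 229
V + E = 265


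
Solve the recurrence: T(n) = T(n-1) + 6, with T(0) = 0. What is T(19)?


Unrolling the recurrence:
T(19) = T(18) + 6
       = T(17) + 6 + 6
       = T(16) + 6*3
       ...
       = T(0) + 6*19
       = 0 + 114 = 114


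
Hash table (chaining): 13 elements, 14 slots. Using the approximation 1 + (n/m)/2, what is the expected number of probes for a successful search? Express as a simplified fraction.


Computing expected probes:
alpha = 13/14
= 1 + alpha/2
= 1 + 13/(2*14)
= (2*14 + 13) / (2*14)
= 41/28


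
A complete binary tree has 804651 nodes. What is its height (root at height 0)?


In a complete binary tree, level k holds nodes 2^k .. 2^(k+1)-1 (1-indexed).
Height = floor(log2(n)) = floor(log2(804651)) = 19
Check: 2^19 = 524288 <= 804651 < 1048576 = 2^20


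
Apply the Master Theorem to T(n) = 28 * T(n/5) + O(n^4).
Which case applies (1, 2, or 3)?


The Master Theorem: T(n) = a*T(n/b) + O(n^c)
  a = 28, b = 5, c = 4
log_b(a) = log_5(28) ~ 2.07
Compare b^c with a: 5^4 = 625 > 28, so c > log_b(a).
Since c > log_b(a), Case 3 applies.
T(n) = O(n^4)
Master Theorem case = 3


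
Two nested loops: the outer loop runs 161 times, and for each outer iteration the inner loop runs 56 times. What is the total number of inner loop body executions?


Outer loop: 161 iterations
Inner loop: 56 iterations per outer iteration
Total = 161 * 56 = 9016


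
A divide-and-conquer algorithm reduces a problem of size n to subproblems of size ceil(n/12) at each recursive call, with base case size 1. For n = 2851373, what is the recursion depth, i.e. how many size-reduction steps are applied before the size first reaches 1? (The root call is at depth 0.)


Each step divides the size by 12 (rounding up); after k steps the size is ceil(n/12^k), which equals 1 exactly when 12^k >= n.
So the depth is the smallest k with 12^k >= 2851373, i.e. ceil(log_12(2851373)).
12^5 = 248832 < 2851373 <= 2985984 = 12^6
Recursion depth = 6


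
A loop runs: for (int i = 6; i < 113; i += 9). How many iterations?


Loop starts at i = 6, increments by 9, stops when i >= 113.
Number of iterations = ceil((113 - 6) / 9)
= ceil(107 / 9)
= 12


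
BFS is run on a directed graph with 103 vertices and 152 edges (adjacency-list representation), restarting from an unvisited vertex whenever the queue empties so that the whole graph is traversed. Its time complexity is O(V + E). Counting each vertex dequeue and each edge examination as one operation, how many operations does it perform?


A full BFS traversal dequeues each vertex exactly once and examines each directed edge exactly once.
V = 103 (vertex processing cost)
E = 152 (edge examination cost)
Total operations proportional to V + E = 103 + 152 = 255
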